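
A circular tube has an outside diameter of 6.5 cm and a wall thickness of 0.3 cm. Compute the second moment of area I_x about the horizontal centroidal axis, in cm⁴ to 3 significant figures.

Split into non-overlapping primitives; take the origin at the lower-left of the bounding box.
Outer circle: ⌀6.5, A = 33.183 cm², y = 3.25 cm, Ī = 87.624 cm⁴.
Bore (subtracted): ⌀5.9, A = 27.34 cm², y = 3.25 cm, Ī = 59.481 cm⁴.
By symmetry the centroid is at mid-height, ȳ = 3.25 cm.
All pieces are centred on the horizontal centroidal axis, so I = ΣĪ (holes subtracted) = 28.143 cm⁴.

I_x ≈ 28.1 cm⁴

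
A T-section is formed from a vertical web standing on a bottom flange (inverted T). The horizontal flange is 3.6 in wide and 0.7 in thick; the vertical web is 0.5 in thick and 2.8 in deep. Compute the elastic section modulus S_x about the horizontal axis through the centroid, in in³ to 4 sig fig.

Break the section into simple shapes (no overlaps), measuring from the bottom-left corner of the bounding box.
Flange: 3.6 × 0.7, A = 2.52 in², y = 0.35 in, Ī = 0.1029 in⁴.
Web: 0.5 × 2.8, A = 1.4 in², y = 2.1 in, Ī = 0.914667 in⁴.
Centroid: ȳ = ΣA·y / ΣA = 0.975 in.
Transfer each piece to the horizontal axis through the centroid using Ī + A·d² with d = y − 0.975:
  flange: d = -0.625 in → contributes +1.08728 in⁴
  web: d = 1.125 in → contributes +2.68654 in⁴
Total I = 3.77382 in⁴.
Extreme fibre distance c = 2.525 in; S = I/c = 1.49458 in³.

S_x ≈ 1.495 in³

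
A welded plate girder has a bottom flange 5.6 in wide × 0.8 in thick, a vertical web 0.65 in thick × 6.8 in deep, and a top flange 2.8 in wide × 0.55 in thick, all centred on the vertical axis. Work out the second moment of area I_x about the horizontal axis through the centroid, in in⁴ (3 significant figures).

I_x ≈ 90.4 in⁴

Treat the section as a set of non-overlapping primitives; coordinates are from the bounding-box lower-left.
Bottom plate: 5.6 × 0.8, A = 4.48 in², y = 0.4 in, Ī = 0.23893 in⁴.
Web plate: 0.65 × 6.8, A = 4.42 in², y = 4.2 in, Ī = 17.032 in⁴.
Top plate: 2.8 × 0.55, A = 1.54 in², y = 7.875 in, Ī = 0.038821 in⁴.
Centroid: ȳ = ΣA·y / ΣA = 3.1114 in.
Transfer each piece to the horizontal axis through the centroid using Ī + A·d² with d = y − 3.1114:
  bottom plate: d = -2.7114 in → contributes +33.176 in⁴
  web plate: d = 1.0886 in → contributes +22.269 in⁴
  top plate: d = 4.7636 in → contributes +34.984 in⁴
Total I = 90.428 in⁴.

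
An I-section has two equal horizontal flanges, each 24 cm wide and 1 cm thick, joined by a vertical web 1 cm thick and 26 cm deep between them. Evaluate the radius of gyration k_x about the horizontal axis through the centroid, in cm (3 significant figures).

Treat the section as a set of non-overlapping primitives; coordinates are from the bounding-box lower-left.
Bottom flange: 24 × 1, A = 24 cm², y = 0.5 cm, Ī = 2 cm⁴.
Web: 1 × 26, A = 26 cm², y = 14 cm, Ī = 1464.7 cm⁴.
Top flange: 24 × 1, A = 24 cm², y = 27.5 cm, Ī = 2 cm⁴.
By symmetry the centroid is at mid-height, ȳ = 14 cm.
Transfer each piece to the horizontal axis through the centroid using Ī + A·d² with d = y − 14:
  bottom flange: d = -13.5 cm → contributes +4 376 cm⁴
  web: d = 0 cm → contributes +1464.7 cm⁴
  top flange: d = 13.5 cm → contributes +4 376 cm⁴
Total I = 10 217 cm⁴.
Radius of gyration: k = √(I/A) = √(10 217 / 74) = 11.75 cm.

k_x ≈ 11.8 cm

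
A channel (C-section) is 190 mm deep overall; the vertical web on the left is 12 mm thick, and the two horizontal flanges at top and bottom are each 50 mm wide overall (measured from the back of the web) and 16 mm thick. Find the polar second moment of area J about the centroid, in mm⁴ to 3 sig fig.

J ≈ 1.68 × 10⁷ mm⁴

Break the section into simple shapes (no overlaps), measuring from the bottom-left corner of the bounding box.
Web: 12 × 190, A = 2 280 mm², y = 95 mm, Ī = 6 859 000 mm⁴.
Top flange (beyond web): 38 × 16, A = 608 mm², y = 182 mm, Ī = 12 971 mm⁴.
Bottom flange (beyond web): 38 × 16, A = 608 mm², y = 8 mm, Ī = 12 971 mm⁴.
By symmetry the centroid is at mid-height, ȳ = 95 mm.
Transfer each piece to the centroidal x-axis using Ī + A·d² with d = y − 95:
  web: d = 0 mm → contributes +6 859 000 mm⁴
  top flange (beyond web): d = 87 mm → contributes +4 614 923 mm⁴
  bottom flange (beyond web): d = -87 mm → contributes +4 614 923 mm⁴
Total I = 16 088 845 mm⁴.
For the y-axis: x̄ = 14.696 mm.
Repeating about the centroidal y-axis gives I_y = 669 338 mm⁴.
Polar second moment: J = I_x + I_y = 16 758 183 mm⁴.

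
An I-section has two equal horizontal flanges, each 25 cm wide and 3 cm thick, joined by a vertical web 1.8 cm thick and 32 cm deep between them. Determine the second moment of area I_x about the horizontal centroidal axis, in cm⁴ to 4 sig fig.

Treat the section as a set of non-overlapping primitives; coordinates are from the bounding-box lower-left.
Bottom flange: 25 × 3, A = 75 cm², y = 1.5 cm, Ī = 56.25 cm⁴.
Web: 1.8 × 32, A = 57.6 cm², y = 19 cm, Ī = 4915.2 cm⁴.
Top flange: 25 × 3, A = 75 cm², y = 36.5 cm, Ī = 56.25 cm⁴.
By symmetry the centroid is at mid-height, ȳ = 19 cm.
Transfer each piece to the horizontal centroidal axis using Ī + A·d² with d = y − 19:
  bottom flange: d = -17.5 cm → contributes +23 025 cm⁴
  web: d = 0 cm → contributes +4915.2 cm⁴
  top flange: d = 17.5 cm → contributes +23 025 cm⁴
Total I = 50965.2 cm⁴.

I_x ≈ 5.097 × 10⁴ cm⁴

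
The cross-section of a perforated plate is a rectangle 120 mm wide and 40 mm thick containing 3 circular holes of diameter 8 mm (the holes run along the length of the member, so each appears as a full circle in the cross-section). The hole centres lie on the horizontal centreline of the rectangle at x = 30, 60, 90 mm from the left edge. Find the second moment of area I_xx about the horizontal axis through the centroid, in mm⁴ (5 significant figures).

Decompose the section into non-overlapping parts with the origin at the bottom-left of its bounding rectangle.
Plate: 120 × 40, A = 4 800 mm², y = 20 mm, Ī = 640 000 mm⁴.
Hole 1 (subtracted): ⌀8, A = 50.26548 mm², y = 20 mm, Ī = 201.0619 mm⁴.
Hole 2 (subtracted): ⌀8, A = 50.26548 mm², y = 20 mm, Ī = 201.0619 mm⁴.
Hole 3 (subtracted): ⌀8, A = 50.26548 mm², y = 20 mm, Ī = 201.0619 mm⁴.
By symmetry the centroid is at mid-height, ȳ = 20 mm.
All pieces are centred on the horizontal axis through the centroid, so I = ΣĪ (holes subtracted) = 639396.8 mm⁴.

I_xx ≈ 6.3940 × 10⁵ mm⁴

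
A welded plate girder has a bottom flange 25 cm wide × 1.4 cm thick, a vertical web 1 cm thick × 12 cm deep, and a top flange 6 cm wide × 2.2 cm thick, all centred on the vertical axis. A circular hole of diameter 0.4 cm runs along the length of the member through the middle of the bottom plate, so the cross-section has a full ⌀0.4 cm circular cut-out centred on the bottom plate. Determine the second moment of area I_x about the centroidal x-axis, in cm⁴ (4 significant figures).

Break the section into simple shapes (no overlaps), measuring from the bottom-left corner of the bounding box.
Bottom plate: 25 × 1.4, A = 35 cm², y = 0.7 cm, Ī = 5.71667 cm⁴.
Web plate: 1 × 12, A = 12 cm², y = 7.4 cm, Ī = 144 cm⁴.
Top plate: 6 × 2.2, A = 13.2 cm², y = 14.5 cm, Ī = 5.324 cm⁴.
Hole (subtracted): ⌀0.4, A = 0.125664 cm², y = 0.7 cm, Ī = 0.00125664 cm⁴.
Centroid: ȳ = ΣA·y / ΣA = 5.07059 cm.
Transfer each piece to the centroidal x-axis using Ī + A·d² with d = y − 5.07059:
  bottom plate: d = -4.37059 cm → contributes +674.287 cm⁴
  web plate: d = 2.32941 cm → contributes +209.114 cm⁴
  top plate: d = 9.42941 cm → contributes +1178.99 cm⁴
  hole: d = -4.37059 cm → contributes −2.40169 cm⁴
Total I = 2059.99 cm⁴.

I_x ≈ 2060 cm⁴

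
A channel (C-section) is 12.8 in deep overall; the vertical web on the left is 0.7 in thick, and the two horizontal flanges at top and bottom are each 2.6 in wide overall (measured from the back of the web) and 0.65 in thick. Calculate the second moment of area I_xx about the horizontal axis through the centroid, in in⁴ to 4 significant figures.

Break the section into simple shapes (no overlaps), measuring from the bottom-left corner of the bounding box.
Web: 0.7 × 12.8, A = 8.96 in², y = 6.4 in, Ī = 122.334 in⁴.
Top flange (beyond web): 1.9 × 0.65, A = 1.235 in², y = 12.475 in, Ī = 0.0434823 in⁴.
Bottom flange (beyond web): 1.9 × 0.65, A = 1.235 in², y = 0.325 in, Ī = 0.0434823 in⁴.
By symmetry the centroid is at mid-height, ȳ = 6.4 in.
Transfer each piece to the horizontal axis through the centroid using Ī + A·d² with d = y − 6.4:
  web: d = 0 in → contributes +122.334 in⁴
  top flange (beyond web): d = 6.075 in → contributes +45.6219 in⁴
  bottom flange (beyond web): d = -6.075 in → contributes +45.6219 in⁴
Total I = 213.578 in⁴.

I_xx ≈ 213.6 in⁴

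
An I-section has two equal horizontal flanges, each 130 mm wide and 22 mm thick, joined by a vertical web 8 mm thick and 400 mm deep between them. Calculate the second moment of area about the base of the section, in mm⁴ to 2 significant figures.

I_base ≈ 7.4 × 10⁸ mm⁴

Treat the section as a set of non-overlapping primitives; coordinates are from the bounding-box lower-left.
Bottom flange: 130 × 22, A = 2 860 mm², y = 11 mm, Ī = 115 353 mm⁴.
Web: 8 × 400, A = 3 200 mm², y = 222 mm, Ī = 42 666 667 mm⁴.
Top flange: 130 × 22, A = 2 860 mm², y = 433 mm, Ī = 115 353 mm⁴.
Transfer each piece to the bottom edge using Ī + A·d² with d = y − 0:
  bottom flange: d = 11 mm → contributes +461 413 mm⁴
  web: d = 222 mm → contributes +200 375 467 mm⁴
  top flange: d = 433 mm → contributes +536 333 893 mm⁴
Total I = 737 170 773 mm⁴.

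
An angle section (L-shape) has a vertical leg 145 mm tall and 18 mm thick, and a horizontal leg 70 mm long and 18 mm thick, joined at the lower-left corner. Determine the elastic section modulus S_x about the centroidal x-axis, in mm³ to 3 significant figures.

S_x ≈ 8.26 × 10⁴ mm³

Split into non-overlapping primitives; take the origin at the lower-left of the bounding box.
Vertical leg: 18 × 145, A = 2 610 mm², y = 72.5 mm, Ī = 4 572 938 mm⁴.
Horizontal leg (remainder): 52 × 18, A = 936 mm², y = 9 mm, Ī = 25 272 mm⁴.
Centroid: ȳ = ΣA·y / ΣA = 55.739 mm.
Transfer each piece to the centroidal x-axis using Ī + A·d² with d = y − 55.739:
  vertical leg: d = 16.761 mm → contributes +5 306 205 mm⁴
  horizontal leg (remainder): d = -46.739 mm → contributes +2 069 959 mm⁴
Total I = 7 376 164 mm⁴.
Extreme fibre distance c = 89.261 mm; S = I/c = 82 636 mm³.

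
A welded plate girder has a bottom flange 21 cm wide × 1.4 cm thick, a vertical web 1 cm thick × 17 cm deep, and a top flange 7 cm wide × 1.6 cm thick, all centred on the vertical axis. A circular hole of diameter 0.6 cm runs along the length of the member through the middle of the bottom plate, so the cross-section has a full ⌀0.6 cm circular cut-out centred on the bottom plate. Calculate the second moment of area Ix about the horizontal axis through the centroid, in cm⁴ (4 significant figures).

Ix ≈ 3382 cm⁴

Split into non-overlapping primitives; take the origin at the lower-left of the bounding box.
Bottom plate: 21 × 1.4, A = 29.4 cm², y = 0.7 cm, Ī = 4.802 cm⁴.
Web plate: 1 × 17, A = 17 cm², y = 9.9 cm, Ī = 409.417 cm⁴.
Top plate: 7 × 1.6, A = 11.2 cm², y = 19.2 cm, Ī = 2.38933 cm⁴.
Hole (subtracted): ⌀0.6, A = 0.282743 cm², y = 0.7 cm, Ī = 0.00636173 cm⁴.
Centroid: ȳ = ΣA·y / ΣA = 7.04364 cm.
Transfer each piece to the horizontal axis through the centroid using Ī + A·d² with d = y − 7.04364:
  bottom plate: d = -6.34364 cm → contributes +1187.91 cm⁴
  web plate: d = 2.85636 cm → contributes +548.116 cm⁴
  top plate: d = 12.1564 cm → contributes +1657.49 cm⁴
  hole: d = -6.34364 cm → contributes −11.3845 cm⁴
Total I = 3382.13 cm⁴.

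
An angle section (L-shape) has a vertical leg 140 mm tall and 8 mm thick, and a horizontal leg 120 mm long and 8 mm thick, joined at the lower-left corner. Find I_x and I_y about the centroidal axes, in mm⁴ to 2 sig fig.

I_x ≈ 4.0 × 10⁶ mm⁴, I_y ≈ 2.7 × 10⁶ mm⁴

Treat the section as a set of non-overlapping primitives; coordinates are from the bounding-box lower-left.
Vertical leg: 8 × 140, A = 1 120 mm², y = 70 mm, Ī = 1 829 333 mm⁴.
Horizontal leg (remainder): 112 × 8, A = 896 mm², y = 4 mm, Ī = 4 779 mm⁴.
Centroid: ȳ = ΣA·y / ΣA = 40.67 mm.
Transfer each piece to the centroidal x-axis using Ī + A·d² with d = y − 40.67:
  vertical leg: d = 29.33 mm → contributes +2 793 031 mm⁴
  horizontal leg (remainder): d = -36.67 mm → contributes +1 209 401 mm⁴
Total I = 4 002 432 mm⁴.
For the y-axis: x̄ = 30.67 mm.
Repeating about the centroidal y-axis gives I_y = 2 734 592 mm⁴.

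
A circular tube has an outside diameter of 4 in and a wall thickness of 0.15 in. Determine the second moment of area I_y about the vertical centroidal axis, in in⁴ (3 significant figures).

Split into non-overlapping primitives; take the origin at the lower-left of the bounding box.
Outer circle: ⌀4, A = 12.566 in², x = 2 in, Ī = 12.566 in⁴.
Bore (subtracted): ⌀3.7, A = 10.752 in², x = 2 in, Ī = 9.1998 in⁴.
By symmetry the centroid is at mid-width, x̄ = 2 in.
All pieces are centred on the vertical centroidal axis, so I = ΣĪ (holes subtracted) = 3.3666 in⁴.

I_y ≈ 3.37 in⁴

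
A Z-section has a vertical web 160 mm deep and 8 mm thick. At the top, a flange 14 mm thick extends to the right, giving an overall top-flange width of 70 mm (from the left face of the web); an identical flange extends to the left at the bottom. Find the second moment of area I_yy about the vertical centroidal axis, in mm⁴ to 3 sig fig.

I_yy ≈ 2.69 × 10⁶ mm⁴

Split into non-overlapping primitives; take the origin at the lower-left of the bounding box.
Web: 8 × 160, A = 1 280 mm², x = 66 mm, Ī = 6826.7 mm⁴.
Top flange (beyond web): 62 × 14, A = 868 mm², x = 101 mm, Ī = 278 049 mm⁴.
Bottom flange (beyond web): 62 × 14, A = 868 mm², x = 31 mm, Ī = 278 049 mm⁴.
Centroid: x̄ = ΣA·x / ΣA = 66 mm.
Transfer each piece to the vertical centroidal axis using Ī + A·d² with d = x − 66:
  web: d = 0 mm → contributes +6826.7 mm⁴
  top flange (beyond web): d = 35 mm → contributes +1 341 349 mm⁴
  bottom flange (beyond web): d = -35 mm → contributes +1 341 349 mm⁴
Total I = 2 689 525 mm⁴.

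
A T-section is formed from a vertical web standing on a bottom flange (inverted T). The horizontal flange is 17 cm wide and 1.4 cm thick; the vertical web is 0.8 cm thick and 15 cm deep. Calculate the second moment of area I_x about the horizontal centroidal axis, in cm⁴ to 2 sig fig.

I_x ≈ 770 cm⁴

Treat the section as a set of non-overlapping primitives; coordinates are from the bounding-box lower-left.
Flange: 17 × 1.4, A = 23.8 cm², y = 0.7 cm, Ī = 3.887 cm⁴.
Web: 0.8 × 15, A = 12 cm², y = 8.9 cm, Ī = 225 cm⁴.
Centroid: ȳ = ΣA·y / ΣA = 3.449 cm.
Transfer each piece to the horizontal centroidal axis using Ī + A·d² with d = y − 3.449:
  flange: d = -2.749 cm → contributes +183.7 cm⁴
  web: d = 5.451 cm → contributes +581.6 cm⁴
Total I = 765.3 cm⁴.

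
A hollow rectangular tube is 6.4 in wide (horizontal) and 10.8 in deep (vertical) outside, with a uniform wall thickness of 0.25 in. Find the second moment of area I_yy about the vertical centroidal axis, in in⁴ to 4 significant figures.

I_yy ≈ 59.65 in⁴

Break the section into simple shapes (no overlaps), measuring from the bottom-left corner of the bounding box.
Outer rectangle: 6.4 × 10.8, A = 69.12 in², x = 3.2 in, Ī = 235.93 in⁴.
Inner void (subtracted): 5.9 × 10.3, A = 60.77 in², x = 3.2 in, Ī = 176.284 in⁴.
By symmetry the centroid is at mid-width, x̄ = 3.2 in.
All pieces are centred on the vertical centroidal axis, so I = ΣĪ (holes subtracted) = 59.646 in⁴.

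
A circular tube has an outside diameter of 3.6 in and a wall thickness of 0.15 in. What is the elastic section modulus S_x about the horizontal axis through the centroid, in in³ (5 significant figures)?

S_x ≈ 1.3463 in³

Treat the section as a set of non-overlapping primitives; coordinates are from the bounding-box lower-left.
Outer circle: ⌀3.6, A = 10.17876 in², y = 1.8 in, Ī = 8.244796 in⁴.
Bore (subtracted): ⌀3.3, A = 8.552986 in², y = 1.8 in, Ī = 5.821376 in⁴.
By symmetry the centroid is at mid-height, ȳ = 1.8 in.
All pieces are centred on the horizontal axis through the centroid, so I = ΣĪ (holes subtracted) = 2.42342 in⁴.
Extreme fibre distance c = 1.8 in; S = I/c = 1.346344 in³.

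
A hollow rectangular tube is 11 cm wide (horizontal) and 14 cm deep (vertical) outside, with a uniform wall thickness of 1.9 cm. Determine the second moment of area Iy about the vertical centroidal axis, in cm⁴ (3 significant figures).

Break the section into simple shapes (no overlaps), measuring from the bottom-left corner of the bounding box.
Outer rectangle: 11 × 14, A = 154 cm², x = 5.5 cm, Ī = 1552.8 cm⁴.
Inner void (subtracted): 7.2 × 10.2, A = 73.44 cm², x = 5.5 cm, Ī = 317.26 cm⁴.
By symmetry the centroid is at mid-width, x̄ = 5.5 cm.
All pieces are centred on the vertical centroidal axis, so I = ΣĪ (holes subtracted) = 1235.6 cm⁴.

Iy ≈ 1240 cm⁴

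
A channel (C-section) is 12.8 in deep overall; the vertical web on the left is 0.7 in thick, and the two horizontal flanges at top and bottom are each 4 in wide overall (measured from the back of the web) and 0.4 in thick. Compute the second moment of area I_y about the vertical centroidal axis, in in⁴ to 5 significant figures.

Treat the section as a set of non-overlapping primitives; coordinates are from the bounding-box lower-left.
Web: 0.7 × 12.8, A = 8.96 in², x = 0.35 in, Ī = 0.3658667 in⁴.
Top flange (beyond web): 3.3 × 0.4, A = 1.32 in², x = 2.35 in, Ī = 1.1979 in⁴.
Bottom flange (beyond web): 3.3 × 0.4, A = 1.32 in², x = 2.35 in, Ī = 1.1979 in⁴.
Centroid: x̄ = ΣA·x / ΣA = 0.8051724 in.
Transfer each piece to the vertical centroidal axis using Ī + A·d² with d = x − 0.8051724:
  web: d = -0.4551724 in → contributes +2.222217 in⁴
  top flange (beyond web): d = 1.544828 in → contributes +4.34807 in⁴
  bottom flange (beyond web): d = 1.544828 in → contributes +4.34807 in⁴
Total I = 10.91836 in⁴.

I_y ≈ 10.918 in⁴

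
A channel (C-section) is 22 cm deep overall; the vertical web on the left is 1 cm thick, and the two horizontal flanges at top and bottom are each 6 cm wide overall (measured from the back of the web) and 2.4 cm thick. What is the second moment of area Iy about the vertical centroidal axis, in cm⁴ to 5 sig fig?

Treat the section as a set of non-overlapping primitives; coordinates are from the bounding-box lower-left.
Web: 1 × 22, A = 22 cm², x = 0.5 cm, Ī = 1.833333 cm⁴.
Top flange (beyond web): 5 × 2.4, A = 12 cm², x = 3.5 cm, Ī = 25 cm⁴.
Bottom flange (beyond web): 5 × 2.4, A = 12 cm², x = 3.5 cm, Ī = 25 cm⁴.
Centroid: x̄ = ΣA·x / ΣA = 2.065217 cm.
Transfer each piece to the vertical centroidal axis using Ī + A·d² with d = x − 2.065217:
  web: d = -1.565217 cm → contributes +55.73125 cm⁴
  top flange (beyond web): d = 1.434783 cm → contributes +49.70321 cm⁴
  bottom flange (beyond web): d = 1.434783 cm → contributes +49.70321 cm⁴
Total I = 155.1377 cm⁴.

Iy ≈ 155.14 cm⁴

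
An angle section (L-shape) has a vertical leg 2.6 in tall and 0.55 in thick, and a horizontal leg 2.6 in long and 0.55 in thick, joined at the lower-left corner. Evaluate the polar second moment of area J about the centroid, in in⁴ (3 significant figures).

J ≈ 2.99 in⁴

Treat the section as a set of non-overlapping primitives; coordinates are from the bounding-box lower-left.
Vertical leg: 0.55 × 2.6, A = 1.43 in², y = 1.3 in, Ī = 0.80557 in⁴.
Horizontal leg (remainder): 2.05 × 0.55, A = 1.1275 in², y = 0.275 in, Ī = 0.028422 in⁴.
Centroid: ȳ = ΣA·y / ΣA = 0.84812 in.
Transfer each piece to the centroidal x-axis using Ī + A·d² with d = y − 0.84812:
  vertical leg: d = 0.45188 in → contributes +1.0976 in⁴
  horizontal leg (remainder): d = -0.57312 in → contributes +0.39877 in⁴
Total I = 1.4963 in⁴.
For the y-axis: x̄ = 0.84812 in.
Repeating about the centroidal y-axis gives I_y = 1.4963 in⁴.
Polar second moment: J = I_x + I_y = 2.9927 in⁴.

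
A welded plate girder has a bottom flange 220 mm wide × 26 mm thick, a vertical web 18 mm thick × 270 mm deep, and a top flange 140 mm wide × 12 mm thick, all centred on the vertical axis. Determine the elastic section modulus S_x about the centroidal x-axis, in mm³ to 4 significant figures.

S_x ≈ 8.043 × 10⁵ mm³

Treat the section as a set of non-overlapping primitives; coordinates are from the bounding-box lower-left.
Bottom plate: 220 × 26, A = 5 720 mm², y = 13 mm, Ī = 322 227 mm⁴.
Web plate: 18 × 270, A = 4 860 mm², y = 161 mm, Ī = 29 524 500 mm⁴.
Top plate: 140 × 12, A = 1 680 mm², y = 302 mm, Ī = 20 160 mm⁴.
Centroid: ȳ = ΣA·y / ΣA = 111.271 mm.
Transfer each piece to the centroidal x-axis using Ī + A·d² with d = y − 111.271:
  bottom plate: d = -98.2708 mm → contributes +55 561 125 mm⁴
  web plate: d = 49.7292 mm → contributes +41 543 248 mm⁴
  top plate: d = 190.729 mm → contributes +61 134 575 mm⁴
Total I = 158 238 948 mm⁴.
Extreme fibre distance c = 196.729 mm; S = I/c = 804 349 mm³.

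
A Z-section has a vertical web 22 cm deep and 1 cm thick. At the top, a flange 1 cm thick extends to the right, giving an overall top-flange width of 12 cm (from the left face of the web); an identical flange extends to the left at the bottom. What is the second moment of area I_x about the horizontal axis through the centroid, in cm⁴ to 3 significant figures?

Split into non-overlapping primitives; take the origin at the lower-left of the bounding box.
Web: 1 × 22, A = 22 cm², y = 11 cm, Ī = 887.33 cm⁴.
Top flange (beyond web): 11 × 1, A = 11 cm², y = 21.5 cm, Ī = 0.91667 cm⁴.
Bottom flange (beyond web): 11 × 1, A = 11 cm², y = 0.5 cm, Ī = 0.91667 cm⁴.
Centroid: ȳ = ΣA·y / ΣA = 11 cm.
Transfer each piece to the horizontal axis through the centroid using Ī + A·d² with d = y − 11:
  web: d = 0 cm → contributes +887.33 cm⁴
  top flange (beyond web): d = 10.5 cm → contributes +1213.7 cm⁴
  bottom flange (beyond web): d = -10.5 cm → contributes +1213.7 cm⁴
Total I = 3314.7 cm⁴.

I_x ≈ 3310 cm⁴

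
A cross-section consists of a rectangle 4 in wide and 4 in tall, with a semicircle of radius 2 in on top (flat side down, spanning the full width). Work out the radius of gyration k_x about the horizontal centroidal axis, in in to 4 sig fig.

k_x ≈ 1.637 in

Treat the section as a set of non-overlapping primitives; coordinates are from the bounding-box lower-left.
Rectangular body: 4 × 4, A = 16 in², y = 2 in, Ī = 21.3333 in⁴.
Semicircular cap: semicircle r = 2, A = 6.28319 in², y = 4.84883 in, Ī = 1.75611 in⁴.
Centroid: ȳ = ΣA·y / ΣA = 2.80328 in.
Transfer each piece to the horizontal centroidal axis using Ī + A·d² with d = y − 2.80328:
  rectangular body: d = -0.803283 in → contributes +31.6576 in⁴
  semicircular cap: d = 2.04554 in → contributes +28.0465 in⁴
Total I = 59.7041 in⁴.
Radius of gyration: k = √(I/A) = √(59.7041 / 22.2832) = 1.63687 in.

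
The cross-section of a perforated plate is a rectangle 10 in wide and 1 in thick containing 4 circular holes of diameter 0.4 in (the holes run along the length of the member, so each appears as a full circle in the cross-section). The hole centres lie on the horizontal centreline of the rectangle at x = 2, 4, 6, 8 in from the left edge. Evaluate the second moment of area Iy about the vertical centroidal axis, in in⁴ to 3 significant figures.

Treat the section as a set of non-overlapping primitives; coordinates are from the bounding-box lower-left.
Plate: 10 × 1, A = 10 in², x = 5 in, Ī = 83.333 in⁴.
Hole 1 (subtracted): ⌀0.4, A = 0.12566 in², x = 2 in, Ī = 0.0012566 in⁴.
Hole 2 (subtracted): ⌀0.4, A = 0.12566 in², x = 4 in, Ī = 0.0012566 in⁴.
Hole 3 (subtracted): ⌀0.4, A = 0.12566 in², x = 6 in, Ī = 0.0012566 in⁴.
Hole 4 (subtracted): ⌀0.4, A = 0.12566 in², x = 8 in, Ī = 0.0012566 in⁴.
By symmetry the centroid is at mid-width, x̄ = 5 in.
Transfer each piece to the vertical centroidal axis using Ī + A·d² with d = x − 5:
  plate: d = 0 in → contributes +83.333 in⁴
  hole 1: d = -3 in → contributes −1.1322 in⁴
  hole 2: d = -1 in → contributes −0.12692 in⁴
  hole 3: d = 1 in → contributes −0.12692 in⁴
  hole 4: d = 3 in → contributes −1.1322 in⁴
Total I = 80.815 in⁴.

Iy ≈ 80.8 in⁴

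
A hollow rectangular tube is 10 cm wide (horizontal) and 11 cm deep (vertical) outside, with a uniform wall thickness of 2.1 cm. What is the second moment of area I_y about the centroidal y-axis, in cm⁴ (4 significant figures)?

Decompose the section into non-overlapping parts with the origin at the bottom-left of its bounding rectangle.
Outer rectangle: 10 × 11, A = 110 cm², x = 5 cm, Ī = 916.667 cm⁴.
Inner void (subtracted): 5.8 × 6.8, A = 39.44 cm², x = 5 cm, Ī = 110.563 cm⁴.
By symmetry the centroid is at mid-width, x̄ = 5 cm.
All pieces are centred on the centroidal y-axis, so I = ΣĪ (holes subtracted) = 806.103 cm⁴.

I_y ≈ 806.1 cm⁴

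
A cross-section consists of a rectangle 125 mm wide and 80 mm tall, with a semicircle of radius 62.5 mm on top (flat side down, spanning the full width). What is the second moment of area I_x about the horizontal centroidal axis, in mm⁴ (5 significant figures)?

Break the section into simple shapes (no overlaps), measuring from the bottom-left corner of the bounding box.
Rectangular body: 125 × 80, A = 10 000 mm², y = 40 mm, Ī = 5 333 333 mm⁴.
Semicircular cap: semicircle r = 62.5, A = 6135.923 mm², y = 106.5258 mm, Ī = 1 674 758 mm⁴.
Centroid: ȳ = ΣA·y / ΣA = 65.29743 mm.
Transfer each piece to the horizontal centroidal axis using Ī + A·d² with d = y − 65.29743:
  rectangular body: d = -25.29743 mm → contributes +11 732 932 mm⁴
  semicircular cap: d = 41.2284 mm → contributes +12 104 482 mm⁴
Total I = 23 837 414 mm⁴.

I_x ≈ 2.3837 × 10⁷ mm⁴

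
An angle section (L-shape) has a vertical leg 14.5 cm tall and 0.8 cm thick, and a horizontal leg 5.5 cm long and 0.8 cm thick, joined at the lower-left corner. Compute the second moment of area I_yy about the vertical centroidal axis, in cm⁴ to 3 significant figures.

I_yy ≈ 29.0 cm⁴

Break the section into simple shapes (no overlaps), measuring from the bottom-left corner of the bounding box.
Vertical leg: 0.8 × 14.5, A = 11.6 cm², x = 0.4 cm, Ī = 0.61867 cm⁴.
Horizontal leg (remainder): 4.7 × 0.8, A = 3.76 cm², x = 3.15 cm, Ī = 6.9215 cm⁴.
Centroid: x̄ = ΣA·x / ΣA = 1.0732 cm.
Transfer each piece to the vertical centroidal axis using Ī + A·d² with d = x − 1.0732:
  vertical leg: d = -0.67318 cm → contributes +5.8754 cm⁴
  horizontal leg (remainder): d = 2.0768 cm → contributes +23.139 cm⁴
Total I = 29.015 cm⁴.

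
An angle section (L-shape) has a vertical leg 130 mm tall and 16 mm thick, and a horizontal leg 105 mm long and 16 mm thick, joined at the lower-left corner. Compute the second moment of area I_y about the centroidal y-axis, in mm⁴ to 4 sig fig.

I_y ≈ 3.314 × 10⁶ mm⁴

Break the section into simple shapes (no overlaps), measuring from the bottom-left corner of the bounding box.
Vertical leg: 16 × 130, A = 2 080 mm², x = 8 mm, Ī = 44373.3 mm⁴.
Horizontal leg (remainder): 89 × 16, A = 1 424 mm², x = 60.5 mm, Ī = 939 959 mm⁴.
Centroid: x̄ = ΣA·x / ΣA = 29.3356 mm.
Transfer each piece to the centroidal y-axis using Ī + A·d² with d = x − 29.3356:
  vertical leg: d = -21.3356 mm → contributes +991 207 mm⁴
  horizontal leg (remainder): d = 31.1644 mm → contributes +2 322 974 mm⁴
Total I = 3 314 181 mm⁴.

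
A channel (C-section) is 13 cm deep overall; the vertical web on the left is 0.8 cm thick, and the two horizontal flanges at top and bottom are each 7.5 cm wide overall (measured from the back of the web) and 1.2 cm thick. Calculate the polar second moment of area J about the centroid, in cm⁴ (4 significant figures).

Decompose the section into non-overlapping parts with the origin at the bottom-left of its bounding rectangle.
Web: 0.8 × 13, A = 10.4 cm², y = 6.5 cm, Ī = 146.467 cm⁴.
Top flange (beyond web): 6.7 × 1.2, A = 8.04 cm², y = 12.4 cm, Ī = 0.9648 cm⁴.
Bottom flange (beyond web): 6.7 × 1.2, A = 8.04 cm², y = 0.6 cm, Ī = 0.9648 cm⁴.
By symmetry the centroid is at mid-height, ȳ = 6.5 cm.
Transfer each piece to the centroidal x-axis using Ī + A·d² with d = y − 6.5:
  web: d = 0 cm → contributes +146.467 cm⁴
  top flange (beyond web): d = 5.9 cm → contributes +280.837 cm⁴
  bottom flange (beyond web): d = -5.9 cm → contributes +280.837 cm⁴
Total I = 708.141 cm⁴.
For the y-axis: x̄ = 2.67719 cm.
Repeating about the centroidal y-axis gives I_y = 149.518 cm⁴.
Polar second moment: J = I_x + I_y = 857.659 cm⁴.

J ≈ 857.7 cm⁴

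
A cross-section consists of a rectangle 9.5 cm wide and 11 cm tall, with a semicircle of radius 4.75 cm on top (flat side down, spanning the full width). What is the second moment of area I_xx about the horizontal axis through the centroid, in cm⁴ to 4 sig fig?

I_xx ≈ 2605 cm⁴

Treat the section as a set of non-overlapping primitives; coordinates are from the bounding-box lower-left.
Rectangular body: 9.5 × 11, A = 104.5 cm², y = 5.5 cm, Ī = 1053.71 cm⁴.
Semicircular cap: semicircle r = 4.75, A = 35.4411 cm², y = 13.016 cm, Ī = 55.8736 cm⁴.
Centroid: ȳ = ΣA·y / ΣA = 7.40347 cm.
Transfer each piece to the horizontal axis through the centroid using Ī + A·d² with d = y − 7.40347:
  rectangular body: d = -1.90347 cm → contributes +1432.33 cm⁴
  semicircular cap: d = 5.61249 cm → contributes +1172.27 cm⁴
Total I = 2604.6 cm⁴.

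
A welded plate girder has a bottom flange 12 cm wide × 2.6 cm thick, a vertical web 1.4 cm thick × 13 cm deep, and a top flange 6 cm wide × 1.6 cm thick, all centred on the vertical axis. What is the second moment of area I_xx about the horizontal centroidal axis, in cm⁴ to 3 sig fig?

Treat the section as a set of non-overlapping primitives; coordinates are from the bounding-box lower-left.
Bottom plate: 12 × 2.6, A = 31.2 cm², y = 1.3 cm, Ī = 17.576 cm⁴.
Web plate: 1.4 × 13, A = 18.2 cm², y = 9.1 cm, Ī = 256.32 cm⁴.
Top plate: 6 × 1.6, A = 9.6 cm², y = 16.4 cm, Ī = 2.048 cm⁴.
Centroid: ȳ = ΣA·y / ΣA = 6.1631 cm.
Transfer each piece to the horizontal centroidal axis using Ī + A·d² with d = y − 6.1631:
  bottom plate: d = -4.8631 cm → contributes +755.43 cm⁴
  web plate: d = 2.9369 cm → contributes +413.3 cm⁴
  top plate: d = 10.237 cm → contributes +1008.1 cm⁴
Total I = 2176.8 cm⁴.

I_xx ≈ 2180 cm⁴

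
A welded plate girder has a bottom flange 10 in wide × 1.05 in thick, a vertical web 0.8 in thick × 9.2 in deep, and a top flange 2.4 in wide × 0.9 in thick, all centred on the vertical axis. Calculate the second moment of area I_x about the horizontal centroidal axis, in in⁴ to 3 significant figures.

Split into non-overlapping primitives; take the origin at the lower-left of the bounding box.
Bottom plate: 10 × 1.05, A = 10.5 in², y = 0.525 in, Ī = 0.96469 in⁴.
Web plate: 0.8 × 9.2, A = 7.36 in², y = 5.65 in, Ī = 51.913 in⁴.
Top plate: 2.4 × 0.9, A = 2.16 in², y = 10.7 in, Ī = 0.1458 in⁴.
Centroid: ȳ = ΣA·y / ΣA = 3.5069 in.
Transfer each piece to the horizontal centroidal axis using Ī + A·d² with d = y − 3.5069:
  bottom plate: d = -2.9819 in → contributes +94.329 in⁴
  web plate: d = 2.1431 in → contributes +85.716 in⁴
  top plate: d = 7.1931 in → contributes +111.91 in⁴
Total I = 291.95 in⁴.

I_x ≈ 292 in⁴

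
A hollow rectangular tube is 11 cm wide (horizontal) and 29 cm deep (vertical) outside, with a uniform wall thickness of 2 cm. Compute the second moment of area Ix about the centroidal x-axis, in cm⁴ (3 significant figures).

Split into non-overlapping primitives; take the origin at the lower-left of the bounding box.
Outer rectangle: 11 × 29, A = 319 cm², y = 14.5 cm, Ī = 22 357 cm⁴.
Inner void (subtracted): 7 × 25, A = 175 cm², y = 14.5 cm, Ī = 9114.6 cm⁴.
By symmetry the centroid is at mid-height, ȳ = 14.5 cm.
All pieces are centred on the centroidal x-axis, so I = ΣĪ (holes subtracted) = 13 242 cm⁴.

Ix ≈ 1.32 × 10⁴ cm⁴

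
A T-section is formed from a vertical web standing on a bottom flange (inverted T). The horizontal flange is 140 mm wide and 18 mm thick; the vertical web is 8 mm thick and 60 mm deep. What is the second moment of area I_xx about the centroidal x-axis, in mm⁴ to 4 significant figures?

Break the section into simple shapes (no overlaps), measuring from the bottom-left corner of the bounding box.
Flange: 140 × 18, A = 2 520 mm², y = 9 mm, Ī = 68 040 mm⁴.
Web: 8 × 60, A = 480 mm², y = 48 mm, Ī = 144 000 mm⁴.
Centroid: ȳ = ΣA·y / ΣA = 15.24 mm.
Transfer each piece to the centroidal x-axis using Ī + A·d² with d = y − 15.24:
  flange: d = -6.24 mm → contributes +166 163 mm⁴
  web: d = 32.76 mm → contributes +659 144 mm⁴
Total I = 825 307 mm⁴.

I_xx ≈ 8.253 × 10⁵ mm⁴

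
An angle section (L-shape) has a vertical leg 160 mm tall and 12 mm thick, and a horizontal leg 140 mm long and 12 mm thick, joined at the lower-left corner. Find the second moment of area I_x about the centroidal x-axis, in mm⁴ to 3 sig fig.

I_x ≈ 8.79 × 10⁶ mm⁴

Break the section into simple shapes (no overlaps), measuring from the bottom-left corner of the bounding box.
Vertical leg: 12 × 160, A = 1 920 mm², y = 80 mm, Ī = 4 096 000 mm⁴.
Horizontal leg (remainder): 128 × 12, A = 1 536 mm², y = 6 mm, Ī = 18 432 mm⁴.
Centroid: ȳ = ΣA·y / ΣA = 47.111 mm.
Transfer each piece to the centroidal x-axis using Ī + A·d² with d = y − 47.111:
  vertical leg: d = 32.889 mm → contributes +6 172 824 mm⁴
  horizontal leg (remainder): d = -41.111 mm → contributes +2 614 462 mm⁴
Total I = 8 787 285 mm⁴.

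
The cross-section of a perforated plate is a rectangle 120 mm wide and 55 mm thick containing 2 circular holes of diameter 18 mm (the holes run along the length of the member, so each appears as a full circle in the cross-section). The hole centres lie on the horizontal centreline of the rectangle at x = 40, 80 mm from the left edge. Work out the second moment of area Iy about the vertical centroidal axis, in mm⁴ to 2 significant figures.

Decompose the section into non-overlapping parts with the origin at the bottom-left of its bounding rectangle.
Plate: 120 × 55, A = 6 600 mm², x = 60 mm, Ī = 7 920 000 mm⁴.
Hole 1 (subtracted): ⌀18, A = 254.5 mm², x = 40 mm, Ī = 5 153 mm⁴.
Hole 2 (subtracted): ⌀18, A = 254.5 mm², x = 80 mm, Ī = 5 153 mm⁴.
By symmetry the centroid is at mid-width, x̄ = 60 mm.
Transfer each piece to the vertical centroidal axis using Ī + A·d² with d = x − 60:
  plate: d = 0 mm → contributes +7 920 000 mm⁴
  hole 1: d = -20 mm → contributes −106 941 mm⁴
  hole 2: d = 20 mm → contributes −106 941 mm⁴
Total I = 7 706 119 mm⁴.

Iy ≈ 7.7 × 10⁶ mm⁴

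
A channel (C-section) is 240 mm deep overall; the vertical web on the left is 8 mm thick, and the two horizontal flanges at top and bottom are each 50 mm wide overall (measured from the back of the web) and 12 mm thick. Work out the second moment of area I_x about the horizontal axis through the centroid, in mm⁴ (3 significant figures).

I_x ≈ 2.23 × 10⁷ mm⁴

Decompose the section into non-overlapping parts with the origin at the bottom-left of its bounding rectangle.
Web: 8 × 240, A = 1 920 mm², y = 120 mm, Ī = 9 216 000 mm⁴.
Top flange (beyond web): 42 × 12, A = 504 mm², y = 234 mm, Ī = 6 048 mm⁴.
Bottom flange (beyond web): 42 × 12, A = 504 mm², y = 6 mm, Ī = 6 048 mm⁴.
By symmetry the centroid is at mid-height, ȳ = 120 mm.
Transfer each piece to the horizontal axis through the centroid using Ī + A·d² with d = y − 120:
  web: d = 0 mm → contributes +9 216 000 mm⁴
  top flange (beyond web): d = 114 mm → contributes +6 556 032 mm⁴
  bottom flange (beyond web): d = -114 mm → contributes +6 556 032 mm⁴
Total I = 22 328 064 mm⁴.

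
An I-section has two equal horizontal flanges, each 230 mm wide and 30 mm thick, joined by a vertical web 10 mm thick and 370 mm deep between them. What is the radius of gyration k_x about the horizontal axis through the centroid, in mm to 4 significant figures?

Decompose the section into non-overlapping parts with the origin at the bottom-left of its bounding rectangle.
Bottom flange: 230 × 30, A = 6 900 mm², y = 15 mm, Ī = 517 500 mm⁴.
Web: 10 × 370, A = 3 700 mm², y = 215 mm, Ī = 42 210 833 mm⁴.
Top flange: 230 × 30, A = 6 900 mm², y = 415 mm, Ī = 517 500 mm⁴.
By symmetry the centroid is at mid-height, ȳ = 215 mm.
Transfer each piece to the horizontal axis through the centroid using Ī + A·d² with d = y − 215:
  bottom flange: d = -200 mm → contributes +276 517 500 mm⁴
  web: d = 0 mm → contributes +42 210 833 mm⁴
  top flange: d = 200 mm → contributes +276 517 500 mm⁴
Total I = 595 245 833 mm⁴.
Radius of gyration: k = √(I/A) = √(595 245 833 / 17 500) = 184.429 mm.

k_x ≈ 184.4 mm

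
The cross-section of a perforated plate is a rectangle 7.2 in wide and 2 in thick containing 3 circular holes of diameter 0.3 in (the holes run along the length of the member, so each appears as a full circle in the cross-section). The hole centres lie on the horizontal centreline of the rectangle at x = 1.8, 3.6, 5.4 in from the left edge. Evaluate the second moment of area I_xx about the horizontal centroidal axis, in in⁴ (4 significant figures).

I_xx ≈ 4.799 in⁴

Split into non-overlapping primitives; take the origin at the lower-left of the bounding box.
Plate: 7.2 × 2, A = 14.4 in², y = 1 in, Ī = 4.8 in⁴.
Hole 1 (subtracted): ⌀0.3, A = 0.0706858 in², y = 1 in, Ī = 0.000397608 in⁴.
Hole 2 (subtracted): ⌀0.3, A = 0.0706858 in², y = 1 in, Ī = 0.000397608 in⁴.
Hole 3 (subtracted): ⌀0.3, A = 0.0706858 in², y = 1 in, Ī = 0.000397608 in⁴.
By symmetry the centroid is at mid-height, ȳ = 1 in.
All pieces are centred on the horizontal centroidal axis, so I = ΣĪ (holes subtracted) = 4.79881 in⁴.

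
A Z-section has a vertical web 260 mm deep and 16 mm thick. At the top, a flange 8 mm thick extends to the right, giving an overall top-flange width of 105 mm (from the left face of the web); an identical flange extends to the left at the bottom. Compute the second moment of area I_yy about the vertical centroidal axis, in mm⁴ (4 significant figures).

I_yy ≈ 4.954 × 10⁶ mm⁴

Decompose the section into non-overlapping parts with the origin at the bottom-left of its bounding rectangle.
Web: 16 × 260, A = 4 160 mm², x = 97 mm, Ī = 88746.7 mm⁴.
Top flange (beyond web): 89 × 8, A = 712 mm², x = 149.5 mm, Ī = 469 979 mm⁴.
Bottom flange (beyond web): 89 × 8, A = 712 mm², x = 44.5 mm, Ī = 469 979 mm⁴.
Centroid: x̄ = ΣA·x / ΣA = 97 mm.
Transfer each piece to the vertical centroidal axis using Ī + A·d² with d = x − 97:
  web: d = 0 mm → contributes +88746.7 mm⁴
  top flange (beyond web): d = 52.5 mm → contributes +2 432 429 mm⁴
  bottom flange (beyond web): d = -52.5 mm → contributes +2 432 429 mm⁴
Total I = 4 953 605 mm⁴.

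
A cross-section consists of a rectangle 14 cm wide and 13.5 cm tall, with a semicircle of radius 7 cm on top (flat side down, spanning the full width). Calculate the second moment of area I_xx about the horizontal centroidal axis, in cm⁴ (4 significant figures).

I_xx ≈ 8302 cm⁴

Treat the section as a set of non-overlapping primitives; coordinates are from the bounding-box lower-left.
Rectangular body: 14 × 13.5, A = 189 cm², y = 6.75 cm, Ī = 2870.44 cm⁴.
Semicircular cap: semicircle r = 7, A = 76.969 cm², y = 16.4709 cm, Ī = 263.526 cm⁴.
Centroid: ȳ = ΣA·y / ΣA = 9.56314 cm.
Transfer each piece to the horizontal centroidal axis using Ī + A·d² with d = y − 9.56314:
  rectangular body: d = -2.81314 cm → contributes +4366.14 cm⁴
  semicircular cap: d = 6.90775 cm → contributes +3936.26 cm⁴
Total I = 8302.4 cm⁴.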